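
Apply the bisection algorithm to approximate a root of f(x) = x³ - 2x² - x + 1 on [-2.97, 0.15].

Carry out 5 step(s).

f(x) = x³ - 2x² - x + 1
Initial interval: [-2.97, 0.15]

Iteration 1:
  c_1 = (-2.970000 + 0.150000)/2 = -1.410000
  f(c_1) = f(-1.410000) = -4.369421
  f(a) × f(c) ≥ 0, new interval: [-1.410000, 0.150000]
Iteration 2:
  c_2 = (-1.410000 + 0.150000)/2 = -0.630000
  f(c_2) = f(-0.630000) = 0.586153
  f(a) × f(c) < 0, new interval: [-1.410000, -0.630000]
Iteration 3:
  c_3 = (-1.410000 + (-0.630000))/2 = -1.020000
  f(c_3) = f(-1.020000) = -1.122008
  f(a) × f(c) ≥ 0, new interval: [-1.020000, -0.630000]
Iteration 4:
  c_4 = (-1.020000 + (-0.630000))/2 = -0.825000
  f(c_4) = f(-0.825000) = -0.097766
  f(a) × f(c) ≥ 0, new interval: [-0.825000, -0.630000]
Iteration 5:
  c_5 = (-0.825000 + (-0.630000))/2 = -0.727500
  f(c_5) = f(-0.727500) = 0.283954
  f(a) × f(c) < 0, new interval: [-0.825000, -0.727500]

After 5 iteration(s), the approximation is c_5 = -0.727500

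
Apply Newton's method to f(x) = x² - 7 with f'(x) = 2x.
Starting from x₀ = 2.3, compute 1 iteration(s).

f(x) = x² - 7
f'(x) = 2x
x₀ = 2.3

Newton-Raphson formula: x_{n+1} = x_n - f(x_n)/f'(x_n)

Iteration 1:
  f(2.300000) = -1.710000
  f'(2.300000) = 4.600000
  x_1 = 2.300000 - (-1.710000)/4.600000 = 2.671739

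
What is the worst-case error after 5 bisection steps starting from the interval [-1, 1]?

Bisection error bound: |error| ≤ (b-a)/2^n
|error| ≤ (1 - (-1))/2^5 = 2/2^5
|error| ≤ 0.0625000000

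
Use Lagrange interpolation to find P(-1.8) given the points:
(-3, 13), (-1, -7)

Lagrange interpolation formula:
P(x) = Σ yᵢ × Lᵢ(x)
where Lᵢ(x) = Π_{j≠i} (x - xⱼ)/(xᵢ - xⱼ)

L_0(-1.8) = (-1.8 - (-1))/(-3 - (-1)) = 0.400000
L_1(-1.8) = (-1.8 - (-3))/(-1 - (-3)) = 0.600000

P(-1.8) = 13×L_0(-1.8) + (-7)×L_1(-1.8)
P(-1.8) = 1.000000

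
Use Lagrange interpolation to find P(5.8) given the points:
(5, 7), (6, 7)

Lagrange interpolation formula:
P(x) = Σ yᵢ × Lᵢ(x)
where Lᵢ(x) = Π_{j≠i} (x - xⱼ)/(xᵢ - xⱼ)

L_0(5.8) = (5.8 - 6)/(5 - 6) = 0.200000
L_1(5.8) = (5.8 - 5)/(6 - 5) = 0.800000

P(5.8) = 7×L_0(5.8) + 7×L_1(5.8)
P(5.8) = 7.000000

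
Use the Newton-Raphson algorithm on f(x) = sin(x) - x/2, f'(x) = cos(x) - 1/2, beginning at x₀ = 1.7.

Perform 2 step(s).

f(x) = sin(x) - x/2
f'(x) = cos(x) - 1/2
x₀ = 1.7

Newton-Raphson formula: x_{n+1} = x_n - f(x_n)/f'(x_n)

Iteration 1:
  f(1.700000) = 0.141665
  f'(1.700000) = -0.628844
  x_1 = 1.700000 - 0.141665/(-0.628844) = 1.925278
Iteration 2:
  f(1.925278) = -0.024812
  f'(1.925278) = -0.847104
  x_2 = 1.925278 - (-0.024812)/(-0.847104) = 1.895987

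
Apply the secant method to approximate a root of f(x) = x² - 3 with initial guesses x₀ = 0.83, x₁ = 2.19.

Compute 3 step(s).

f(x) = x² - 3
x₀ = 0.83, x₁ = 2.19

Secant formula: x_{n+1} = x_n - f(x_n)(x_n - x_{n-1})/(f(x_n) - f(x_{n-1}))

Iteration 1:
  f(0.830000) = -2.311100
  f(2.190000) = 1.796100
  x_2 = 2.190000 - 1.796100×(2.190000 - 0.830000)/(1.796100 - (-2.311100))
       = 1.595265
Iteration 2:
  f(2.190000) = 1.796100
  f(1.595265) = -0.455130
  x_3 = 1.595265 - (-0.455130)×(1.595265 - 2.190000)/(-0.455130 - 1.796100)
       = 1.715502
Iteration 3:
  f(1.595265) = -0.455130
  f(1.715502) = -0.057052
  x_4 = 1.715502 - (-0.057052)×(1.715502 - 1.595265)/(-0.057052 - (-0.455130))
       = 1.732735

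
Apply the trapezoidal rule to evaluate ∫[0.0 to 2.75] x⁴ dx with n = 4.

f(x) = x⁴
a = 0.0, b = 2.75, n = 4
h = (b - a)/n = 0.687500

Trapezoidal rule: (h/2)[f(x₀) + 2f(x₁) + 2f(x₂) + ... + f(xₙ)]

x_0 = 0.0000, f(x_0) = 0.000000, coefficient = 1
x_1 = 0.6875, f(x_1) = 0.223404, coefficient = 2
x_2 = 1.3750, f(x_2) = 3.574463, coefficient = 2
x_3 = 2.0625, f(x_3) = 18.095718, coefficient = 2
x_4 = 2.7500, f(x_4) = 57.191406, coefficient = 1

I ≈ (0.687500/2) × 100.978577 = 34.711386
Exact value: 31.455273
Error: 3.256112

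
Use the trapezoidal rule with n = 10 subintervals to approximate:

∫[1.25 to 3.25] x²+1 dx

f(x) = x²+1
a = 1.25, b = 3.25, n = 10
h = (b - a)/n = 0.200000

Trapezoidal rule: (h/2)[f(x₀) + 2f(x₁) + 2f(x₂) + ... + f(xₙ)]

x_0 = 1.2500, f(x_0) = 2.562500, coefficient = 1
x_1 = 1.4500, f(x_1) = 3.102500, coefficient = 2
x_2 = 1.6500, f(x_2) = 3.722500, coefficient = 2
x_3 = 1.8500, f(x_3) = 4.422500, coefficient = 2
x_4 = 2.0500, f(x_4) = 5.202500, coefficient = 2
x_5 = 2.2500, f(x_5) = 6.062500, coefficient = 2
x_6 = 2.4500, f(x_6) = 7.002500, coefficient = 2
x_7 = 2.6500, f(x_7) = 8.022500, coefficient = 2
x_8 = 2.8500, f(x_8) = 9.122500, coefficient = 2
x_9 = 3.0500, f(x_9) = 10.302500, coefficient = 2
x_10 = 3.2500, f(x_10) = 11.562500, coefficient = 1

I ≈ (0.200000/2) × 128.050000 = 12.805000
Exact value: 12.791667
Error: 0.013333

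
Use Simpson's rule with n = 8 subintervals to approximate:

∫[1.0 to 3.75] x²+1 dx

f(x) = x²+1
a = 1.0, b = 3.75, n = 8
h = (b - a)/n = 0.343750

Simpson's rule: (h/3)[f(x₀) + 4f(x₁) + 2f(x₂) + ... + f(xₙ)]

x_0 = 1.0000, f(x_0) = 2.000000, coefficient = 1
x_1 = 1.3438, f(x_1) = 2.805664, coefficient = 4
x_2 = 1.6875, f(x_2) = 3.847656, coefficient = 2
x_3 = 2.0312, f(x_3) = 5.125977, coefficient = 4
x_4 = 2.3750, f(x_4) = 6.640625, coefficient = 2
x_5 = 2.7188, f(x_5) = 8.391602, coefficient = 4
x_6 = 3.0625, f(x_6) = 10.378906, coefficient = 2
x_7 = 3.4062, f(x_7) = 12.602539, coefficient = 4
x_8 = 3.7500, f(x_8) = 15.062500, coefficient = 1

I ≈ (0.343750/3) × 174.500000 = 19.994792
Exact value: 19.994792
Error: 0.000000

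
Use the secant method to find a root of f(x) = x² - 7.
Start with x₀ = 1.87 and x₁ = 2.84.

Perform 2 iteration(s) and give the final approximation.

f(x) = x² - 7
x₀ = 1.87, x₁ = 2.84

Secant formula: x_{n+1} = x_n - f(x_n)(x_n - x_{n-1})/(f(x_n) - f(x_{n-1}))

Iteration 1:
  f(1.870000) = -3.503100
  f(2.840000) = 1.065600
  x_2 = 2.840000 - 1.065600×(2.840000 - 1.870000)/(1.065600 - (-3.503100))
       = 2.613758
Iteration 2:
  f(2.840000) = 1.065600
  f(2.613758) = -0.168269
  x_3 = 2.613758 - (-0.168269)×(2.613758 - 2.840000)/(-0.168269 - 1.065600)
       = 2.644612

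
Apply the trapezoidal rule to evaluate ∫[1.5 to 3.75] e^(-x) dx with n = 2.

f(x) = e^(-x)
a = 1.5, b = 3.75, n = 2
h = (b - a)/n = 1.125000

Trapezoidal rule: (h/2)[f(x₀) + 2f(x₁) + 2f(x₂) + ... + f(xₙ)]

x_0 = 1.5000, f(x_0) = 0.223130, coefficient = 1
x_1 = 2.6250, f(x_1) = 0.072440, coefficient = 2
x_2 = 3.7500, f(x_2) = 0.023518, coefficient = 1

I ≈ (1.125000/2) × 0.391527 = 0.220234
Exact value: 0.199612
Error: 0.020622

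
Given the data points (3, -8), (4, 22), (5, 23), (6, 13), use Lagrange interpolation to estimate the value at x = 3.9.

Lagrange interpolation formula:
P(x) = Σ yᵢ × Lᵢ(x)
where Lᵢ(x) = Π_{j≠i} (x - xⱼ)/(xᵢ - xⱼ)

L_0(3.9) = (3.9 - 4)/(3 - 4) × (3.9 - 5)/(3 - 5) × (3.9 - 6)/(3 - 6) = 0.038500
L_1(3.9) = (3.9 - 3)/(4 - 3) × (3.9 - 5)/(4 - 5) × (3.9 - 6)/(4 - 6) = 1.039500
L_2(3.9) = (3.9 - 3)/(5 - 3) × (3.9 - 4)/(5 - 4) × (3.9 - 6)/(5 - 6) = -0.094500
L_3(3.9) = (3.9 - 3)/(6 - 3) × (3.9 - 4)/(6 - 4) × (3.9 - 5)/(6 - 5) = 0.016500

P(3.9) = (-8)×L_0(3.9) + 22×L_1(3.9) + 23×L_2(3.9) + 13×L_3(3.9)
P(3.9) = 20.602000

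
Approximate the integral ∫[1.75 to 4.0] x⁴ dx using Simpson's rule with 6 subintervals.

f(x) = x⁴
a = 1.75, b = 4.0, n = 6
h = (b - a)/n = 0.375000

Simpson's rule: (h/3)[f(x₀) + 4f(x₁) + 2f(x₂) + ... + f(xₙ)]

x_0 = 1.7500, f(x_0) = 9.378906, coefficient = 1
x_1 = 2.1250, f(x_1) = 20.390869, coefficient = 4
x_2 = 2.5000, f(x_2) = 39.062500, coefficient = 2
x_3 = 2.8750, f(x_3) = 68.320557, coefficient = 4
x_4 = 3.2500, f(x_4) = 111.566406, coefficient = 2
x_5 = 3.6250, f(x_5) = 172.676025, coefficient = 4
x_6 = 4.0000, f(x_6) = 256.000000, coefficient = 1

I ≈ (0.375000/3) × 1612.186523 = 201.523315
Exact value: 201.517383
Error: 0.005933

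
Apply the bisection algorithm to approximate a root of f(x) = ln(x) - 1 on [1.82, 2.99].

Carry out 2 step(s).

f(x) = ln(x) - 1
Initial interval: [1.82, 2.99]

Iteration 1:
  c_1 = (1.820000 + 2.990000)/2 = 2.405000
  f(c_1) = f(2.405000) = -0.122450
  f(a) × f(c) ≥ 0, new interval: [2.405000, 2.990000]
Iteration 2:
  c_2 = (2.405000 + 2.990000)/2 = 2.697500
  f(c_2) = f(2.697500) = -0.007675
  f(a) × f(c) ≥ 0, new interval: [2.697500, 2.990000]

After 2 iteration(s), the approximation is c_2 = 2.697500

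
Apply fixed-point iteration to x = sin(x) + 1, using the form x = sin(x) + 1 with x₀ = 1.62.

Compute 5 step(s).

Equation: x = sin(x) + 1
Fixed-point form: x = sin(x) + 1
x₀ = 1.62

x_1 = g(1.620000) = 1.998790
x_2 = g(1.998790) = 1.909800
x_3 = g(1.909800) = 1.943086
x_4 = g(1.943086) = 1.931497
x_5 = g(1.931497) = 1.935650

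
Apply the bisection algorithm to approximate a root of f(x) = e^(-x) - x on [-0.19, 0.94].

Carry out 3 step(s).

f(x) = e^(-x) - x
Initial interval: [-0.19, 0.94]

Iteration 1:
  c_1 = (-0.190000 + 0.940000)/2 = 0.375000
  f(c_1) = f(0.375000) = 0.312289
  f(a) × f(c) ≥ 0, new interval: [0.375000, 0.940000]
Iteration 2:
  c_2 = (0.375000 + 0.940000)/2 = 0.657500
  f(c_2) = f(0.657500) = -0.139355
  f(a) × f(c) < 0, new interval: [0.375000, 0.657500]
Iteration 3:
  c_3 = (0.375000 + 0.657500)/2 = 0.516250
  f(c_3) = f(0.516250) = 0.080504
  f(a) × f(c) ≥ 0, new interval: [0.516250, 0.657500]

After 3 iteration(s), the approximation is c_3 = 0.516250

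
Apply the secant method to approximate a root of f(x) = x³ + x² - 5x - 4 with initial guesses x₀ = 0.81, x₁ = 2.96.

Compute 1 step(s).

f(x) = x³ + x² - 5x - 4
x₀ = 0.81, x₁ = 2.96

Secant formula: x_{n+1} = x_n - f(x_n)(x_n - x_{n-1})/(f(x_n) - f(x_{n-1}))

Iteration 1:
  f(0.810000) = -6.862459
  f(2.960000) = 15.895936
  x_2 = 2.960000 - 15.895936×(2.960000 - 0.810000)/(15.895936 - (-6.862459))
       = 1.458301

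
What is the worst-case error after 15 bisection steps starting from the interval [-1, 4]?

Bisection error bound: |error| ≤ (b-a)/2^n
|error| ≤ (4 - (-1))/2^15 = 5/2^15
|error| ≤ 0.0001525879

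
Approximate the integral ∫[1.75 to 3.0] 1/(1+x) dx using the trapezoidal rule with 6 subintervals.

f(x) = 1/(1+x)
a = 1.75, b = 3.0, n = 6
h = (b - a)/n = 0.208333

Trapezoidal rule: (h/2)[f(x₀) + 2f(x₁) + 2f(x₂) + ... + f(xₙ)]

x_0 = 1.7500, f(x_0) = 0.363636, coefficient = 1
x_1 = 1.9583, f(x_1) = 0.338028, coefficient = 2
x_2 = 2.1667, f(x_2) = 0.315789, coefficient = 2
x_3 = 2.3750, f(x_3) = 0.296296, coefficient = 2
x_4 = 2.5833, f(x_4) = 0.279070, coefficient = 2
x_5 = 2.7917, f(x_5) = 0.263736, coefficient = 2
x_6 = 3.0000, f(x_6) = 0.250000, coefficient = 1

I ≈ (0.208333/2) × 3.599476 = 0.374945
Exact value: 0.374693
Error: 0.000252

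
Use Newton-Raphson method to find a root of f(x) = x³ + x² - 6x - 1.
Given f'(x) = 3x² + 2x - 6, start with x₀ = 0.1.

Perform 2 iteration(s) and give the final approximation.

f(x) = x³ + x² - 6x - 1
f'(x) = 3x² + 2x - 6
x₀ = 0.1

Newton-Raphson formula: x_{n+1} = x_n - f(x_n)/f'(x_n)

Iteration 1:
  f(0.100000) = -1.589000
  f'(0.100000) = -5.770000
  x_1 = 0.100000 - (-1.589000)/(-5.770000) = -0.175390
Iteration 2:
  f(-0.175390) = 0.077706
  f'(-0.175390) = -6.258495
  x_2 = -0.175390 - 0.077706/(-6.258495) = -0.162974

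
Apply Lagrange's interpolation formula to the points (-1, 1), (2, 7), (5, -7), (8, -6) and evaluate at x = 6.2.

Lagrange interpolation formula:
P(x) = Σ yᵢ × Lᵢ(x)
where Lᵢ(x) = Π_{j≠i} (x - xⱼ)/(xᵢ - xⱼ)

L_0(6.2) = (6.2 - 2)/(-1 - 2) × (6.2 - 5)/(-1 - 5) × (6.2 - 8)/(-1 - 8) = 0.056000
L_1(6.2) = (6.2 - (-1))/(2 - (-1)) × (6.2 - 5)/(2 - 5) × (6.2 - 8)/(2 - 8) = -0.288000
L_2(6.2) = (6.2 - (-1))/(5 - (-1)) × (6.2 - 2)/(5 - 2) × (6.2 - 8)/(5 - 8) = 1.008000
L_3(6.2) = (6.2 - (-1))/(8 - (-1)) × (6.2 - 2)/(8 - 2) × (6.2 - 5)/(8 - 5) = 0.224000

P(6.2) = 1×L_0(6.2) + 7×L_1(6.2) + (-7)×L_2(6.2) + (-6)×L_3(6.2)
P(6.2) = -10.360000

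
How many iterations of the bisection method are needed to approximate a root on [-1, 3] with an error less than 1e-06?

We need (b-a)/2^n ≤ 1e-06
(3 - (-1))/2^n ≤ 1e-06
4/2^n ≤ 1e-06
2^n ≥ 4000000
n ≥ log₂(4000000) = 21.93
n ≥ 22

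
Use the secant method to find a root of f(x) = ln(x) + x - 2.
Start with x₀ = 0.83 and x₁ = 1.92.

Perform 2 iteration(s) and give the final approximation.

f(x) = ln(x) + x - 2
x₀ = 0.83, x₁ = 1.92

Secant formula: x_{n+1} = x_n - f(x_n)(x_n - x_{n-1})/(f(x_n) - f(x_{n-1}))

Iteration 1:
  f(0.830000) = -1.356330
  f(1.920000) = 0.572325
  x_2 = 1.920000 - 0.572325×(1.920000 - 0.830000)/(0.572325 - (-1.356330))
       = 1.596544
Iteration 2:
  f(1.920000) = 0.572325
  f(1.596544) = 0.064386
  x_3 = 1.596544 - 0.064386×(1.596544 - 1.920000)/(0.064386 - 0.572325)
       = 1.555543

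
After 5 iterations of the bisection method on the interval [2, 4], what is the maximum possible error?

Bisection error bound: |error| ≤ (b-a)/2^n
|error| ≤ (4 - 2)/2^5 = 2/2^5
|error| ≤ 0.0625000000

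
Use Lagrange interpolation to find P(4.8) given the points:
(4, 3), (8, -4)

Lagrange interpolation formula:
P(x) = Σ yᵢ × Lᵢ(x)
where Lᵢ(x) = Π_{j≠i} (x - xⱼ)/(xᵢ - xⱼ)

L_0(4.8) = (4.8 - 8)/(4 - 8) = 0.800000
L_1(4.8) = (4.8 - 4)/(8 - 4) = 0.200000

P(4.8) = 3×L_0(4.8) + (-4)×L_1(4.8)
P(4.8) = 1.600000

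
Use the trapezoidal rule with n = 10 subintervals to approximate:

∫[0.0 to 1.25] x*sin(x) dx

f(x) = x*sin(x)
a = 0.0, b = 1.25, n = 10
h = (b - a)/n = 0.125000

Trapezoidal rule: (h/2)[f(x₀) + 2f(x₁) + 2f(x₂) + ... + f(xₙ)]

x_0 = 0.0000, f(x_0) = 0.000000, coefficient = 1
x_1 = 0.1250, f(x_1) = 0.015584, coefficient = 2
x_2 = 0.2500, f(x_2) = 0.061851, coefficient = 2
x_3 = 0.3750, f(x_3) = 0.137352, coefficient = 2
x_4 = 0.5000, f(x_4) = 0.239713, coefficient = 2
x_5 = 0.6250, f(x_5) = 0.365686, coefficient = 2
x_6 = 0.7500, f(x_6) = 0.511229, coefficient = 2
x_7 = 0.8750, f(x_7) = 0.671601, coefficient = 2
x_8 = 1.0000, f(x_8) = 0.841471, coefficient = 2
x_9 = 1.1250, f(x_9) = 1.015051, coefficient = 2
x_10 = 1.2500, f(x_10) = 1.186231, coefficient = 1

I ≈ (0.125000/2) × 8.905306 = 0.556582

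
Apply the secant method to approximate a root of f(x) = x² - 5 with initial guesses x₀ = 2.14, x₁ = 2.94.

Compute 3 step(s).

f(x) = x² - 5
x₀ = 2.14, x₁ = 2.94

Secant formula: x_{n+1} = x_n - f(x_n)(x_n - x_{n-1})/(f(x_n) - f(x_{n-1}))

Iteration 1:
  f(2.140000) = -0.420400
  f(2.940000) = 3.643600
  x_2 = 2.940000 - 3.643600×(2.940000 - 2.140000)/(3.643600 - (-0.420400))
       = 2.222756
Iteration 2:
  f(2.940000) = 3.643600
  f(2.222756) = -0.059356
  x_3 = 2.222756 - (-0.059356)×(2.222756 - 2.940000)/(-0.059356 - 3.643600)
       = 2.234253
Iteration 3:
  f(2.222756) = -0.059356
  f(2.234253) = -0.008114
  x_4 = 2.234253 - (-0.008114)×(2.234253 - 2.222756)/(-0.008114 - (-0.059356))
       = 2.236073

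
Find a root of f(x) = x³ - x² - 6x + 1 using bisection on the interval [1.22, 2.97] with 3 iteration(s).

f(x) = x³ - x² - 6x + 1
Initial interval: [1.22, 2.97]

Iteration 1:
  c_1 = (1.220000 + 2.970000)/2 = 2.095000
  f(c_1) = f(2.095000) = -6.764018
  f(a) × f(c) ≥ 0, new interval: [2.095000, 2.970000]
Iteration 2:
  c_2 = (2.095000 + 2.970000)/2 = 2.532500
  f(c_2) = f(2.532500) = -4.366225
  f(a) × f(c) ≥ 0, new interval: [2.532500, 2.970000]
Iteration 3:
  c_3 = (2.532500 + 2.970000)/2 = 2.751250
  f(c_3) = f(2.751250) = -2.251629
  f(a) × f(c) ≥ 0, new interval: [2.751250, 2.970000]

After 3 iteration(s), the approximation is c_3 = 2.751250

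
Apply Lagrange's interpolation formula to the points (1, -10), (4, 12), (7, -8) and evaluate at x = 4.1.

Lagrange interpolation formula:
P(x) = Σ yᵢ × Lᵢ(x)
where Lᵢ(x) = Π_{j≠i} (x - xⱼ)/(xᵢ - xⱼ)

L_0(4.1) = (4.1 - 4)/(1 - 4) × (4.1 - 7)/(1 - 7) = -0.016111
L_1(4.1) = (4.1 - 1)/(4 - 1) × (4.1 - 7)/(4 - 7) = 0.998889
L_2(4.1) = (4.1 - 1)/(7 - 1) × (4.1 - 4)/(7 - 4) = 0.017222

P(4.1) = (-10)×L_0(4.1) + 12×L_1(4.1) + (-8)×L_2(4.1)
P(4.1) = 12.010000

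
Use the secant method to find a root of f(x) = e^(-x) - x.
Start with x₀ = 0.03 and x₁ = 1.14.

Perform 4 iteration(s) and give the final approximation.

f(x) = e^(-x) - x
x₀ = 0.03, x₁ = 1.14

Secant formula: x_{n+1} = x_n - f(x_n)(x_n - x_{n-1})/(f(x_n) - f(x_{n-1}))

Iteration 1:
  f(0.030000) = 0.940446
  f(1.140000) = -0.820181
  x_2 = 1.140000 - (-0.820181)×(1.140000 - 0.030000)/(-0.820181 - 0.940446)
       = 0.622911
Iteration 2:
  f(1.140000) = -0.820181
  f(0.622911) = -0.086530
  x_3 = 0.622911 - (-0.086530)×(0.622911 - 1.140000)/(-0.086530 - (-0.820181))
       = 0.561923
Iteration 3:
  f(0.622911) = -0.086530
  f(0.561923) = 0.008189
  x_4 = 0.561923 - 0.008189×(0.561923 - 0.622911)/(0.008189 - (-0.086530))
       = 0.567196
Iteration 4:
  f(0.561923) = 0.008189
  f(0.567196) = -0.000082
  x_5 = 0.567196 - (-0.000082)×(0.567196 - 0.561923)/(-0.000082 - 0.008189)
       = 0.567143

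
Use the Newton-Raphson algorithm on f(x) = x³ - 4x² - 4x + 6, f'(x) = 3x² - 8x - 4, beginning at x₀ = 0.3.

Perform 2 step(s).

f(x) = x³ - 4x² - 4x + 6
f'(x) = 3x² - 8x - 4
x₀ = 0.3

Newton-Raphson formula: x_{n+1} = x_n - f(x_n)/f'(x_n)

Iteration 1:
  f(0.300000) = 4.467000
  f'(0.300000) = -6.130000
  x_1 = 0.300000 - 4.467000/(-6.130000) = 1.028711
Iteration 2:
  f(1.028711) = -1.259202
  f'(1.028711) = -9.054950
  x_2 = 1.028711 - (-1.259202)/(-9.054950) = 0.889649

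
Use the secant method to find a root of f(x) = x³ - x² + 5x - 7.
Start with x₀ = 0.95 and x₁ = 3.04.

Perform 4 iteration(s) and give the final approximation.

f(x) = x³ - x² + 5x - 7
x₀ = 0.95, x₁ = 3.04

Secant formula: x_{n+1} = x_n - f(x_n)(x_n - x_{n-1})/(f(x_n) - f(x_{n-1}))

Iteration 1:
  f(0.950000) = -2.295125
  f(3.040000) = 27.052864
  x_2 = 3.040000 - 27.052864×(3.040000 - 0.950000)/(27.052864 - (-2.295125))
       = 1.113446
Iteration 2:
  f(3.040000) = 27.052864
  f(1.113446) = -1.292124
  x_3 = 1.113446 - (-1.292124)×(1.113446 - 3.040000)/(-1.292124 - 27.052864)
       = 1.201269
Iteration 3:
  f(1.113446) = -1.292124
  f(1.201269) = -0.703213
  x_4 = 1.201269 - (-0.703213)×(1.201269 - 1.113446)/(-0.703213 - (-1.292124))
       = 1.306138
Iteration 4:
  f(1.201269) = -0.703213
  f(1.306138) = 0.052961
  x_5 = 1.306138 - 0.052961×(1.306138 - 1.201269)/(0.052961 - (-0.703213))
       = 1.298793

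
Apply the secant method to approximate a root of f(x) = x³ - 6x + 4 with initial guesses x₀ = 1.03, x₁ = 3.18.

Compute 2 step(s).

f(x) = x³ - 6x + 4
x₀ = 1.03, x₁ = 3.18

Secant formula: x_{n+1} = x_n - f(x_n)(x_n - x_{n-1})/(f(x_n) - f(x_{n-1}))

Iteration 1:
  f(1.030000) = -1.087273
  f(3.180000) = 17.077432
  x_2 = 3.180000 - 17.077432×(3.180000 - 1.030000)/(17.077432 - (-1.087273))
       = 1.158691
Iteration 2:
  f(3.180000) = 17.077432
  f(1.158691) = -1.396529
  x_3 = 1.158691 - (-1.396529)×(1.158691 - 3.180000)/(-1.396529 - 17.077432)
       = 1.311491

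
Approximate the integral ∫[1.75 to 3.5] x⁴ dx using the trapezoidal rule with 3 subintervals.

f(x) = x⁴
a = 1.75, b = 3.5, n = 3
h = (b - a)/n = 0.583333

Trapezoidal rule: (h/2)[f(x₀) + 2f(x₁) + 2f(x₂) + ... + f(xₙ)]

x_0 = 1.7500, f(x_0) = 9.378906, coefficient = 1
x_1 = 2.3333, f(x_1) = 29.641975, coefficient = 2
x_2 = 2.9167, f(x_2) = 72.368104, coefficient = 2
x_3 = 3.5000, f(x_3) = 150.062500, coefficient = 1

I ≈ (0.583333/2) × 363.461564 = 106.009623
Exact value: 101.761133
Error: 4.248490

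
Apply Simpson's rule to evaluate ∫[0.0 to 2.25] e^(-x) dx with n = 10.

f(x) = e^(-x)
a = 0.0, b = 2.25, n = 10
h = (b - a)/n = 0.225000

Simpson's rule: (h/3)[f(x₀) + 4f(x₁) + 2f(x₂) + ... + f(xₙ)]

x_0 = 0.0000, f(x_0) = 1.000000, coefficient = 1
x_1 = 0.2250, f(x_1) = 0.798516, coefficient = 4
x_2 = 0.4500, f(x_2) = 0.637628, coefficient = 2
x_3 = 0.6750, f(x_3) = 0.509156, coefficient = 4
x_4 = 0.9000, f(x_4) = 0.406570, coefficient = 2
x_5 = 1.1250, f(x_5) = 0.324652, coefficient = 4
x_6 = 1.3500, f(x_6) = 0.259240, coefficient = 2
x_7 = 1.5750, f(x_7) = 0.207008, coefficient = 4
x_8 = 1.8000, f(x_8) = 0.165299, coefficient = 2
x_9 = 2.0250, f(x_9) = 0.131994, coefficient = 4
x_10 = 2.2500, f(x_10) = 0.105399, coefficient = 1

I ≈ (0.225000/3) × 11.928179 = 0.894613
Exact value: 0.894601
Error: 0.000013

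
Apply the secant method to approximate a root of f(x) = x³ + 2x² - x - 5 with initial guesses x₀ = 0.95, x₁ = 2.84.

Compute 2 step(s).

f(x) = x³ + 2x² - x - 5
x₀ = 0.95, x₁ = 2.84

Secant formula: x_{n+1} = x_n - f(x_n)(x_n - x_{n-1})/(f(x_n) - f(x_{n-1}))

Iteration 1:
  f(0.950000) = -3.287625
  f(2.840000) = 31.197504
  x_2 = 2.840000 - 31.197504×(2.840000 - 0.950000)/(31.197504 - (-3.287625))
       = 1.130182
Iteration 2:
  f(2.840000) = 31.197504
  f(1.130182) = -2.131962
  x_3 = 1.130182 - (-2.131962)×(1.130182 - 2.840000)/(-2.131962 - 31.197504)
       = 1.239553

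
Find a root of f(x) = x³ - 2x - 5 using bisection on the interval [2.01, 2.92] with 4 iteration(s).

f(x) = x³ - 2x - 5
Initial interval: [2.01, 2.92]

Iteration 1:
  c_1 = (2.010000 + 2.920000)/2 = 2.465000
  f(c_1) = f(2.465000) = 5.047895
  f(a) × f(c) < 0, new interval: [2.010000, 2.465000]
Iteration 2:
  c_2 = (2.010000 + 2.465000)/2 = 2.237500
  f(c_2) = f(2.237500) = 1.726834
  f(a) × f(c) < 0, new interval: [2.010000, 2.237500]
Iteration 3:
  c_3 = (2.010000 + 2.237500)/2 = 2.123750
  f(c_3) = f(2.123750) = 0.331279
  f(a) × f(c) < 0, new interval: [2.010000, 2.123750]
Iteration 4:
  c_4 = (2.010000 + 2.123750)/2 = 2.066875
  f(c_4) = f(2.066875) = -0.304117
  f(a) × f(c) ≥ 0, new interval: [2.066875, 2.123750]

After 4 iteration(s), the approximation is c_4 = 2.066875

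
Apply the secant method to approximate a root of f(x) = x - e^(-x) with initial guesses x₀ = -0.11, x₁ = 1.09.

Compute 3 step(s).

f(x) = x - e^(-x)
x₀ = -0.11, x₁ = 1.09

Secant formula: x_{n+1} = x_n - f(x_n)(x_n - x_{n-1})/(f(x_n) - f(x_{n-1}))

Iteration 1:
  f(-0.110000) = -1.226278
  f(1.090000) = 0.753784
  x_2 = 1.090000 - 0.753784×(1.090000 - (-0.110000))/(0.753784 - (-1.226278))
       = 0.633176
Iteration 2:
  f(1.090000) = 0.753784
  f(0.633176) = 0.102273
  x_3 = 0.633176 - 0.102273×(0.633176 - 1.090000)/(0.102273 - 0.753784)
       = 0.561465
Iteration 3:
  f(0.633176) = 0.102273
  f(0.561465) = -0.008909
  x_4 = 0.561465 - (-0.008909)×(0.561465 - 0.633176)/(-0.008909 - 0.102273)
       = 0.567211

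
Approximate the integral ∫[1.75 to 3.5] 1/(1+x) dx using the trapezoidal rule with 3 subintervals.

f(x) = 1/(1+x)
a = 1.75, b = 3.5, n = 3
h = (b - a)/n = 0.583333

Trapezoidal rule: (h/2)[f(x₀) + 2f(x₁) + 2f(x₂) + ... + f(xₙ)]

x_0 = 1.7500, f(x_0) = 0.363636, coefficient = 1
x_1 = 2.3333, f(x_1) = 0.300000, coefficient = 2
x_2 = 2.9167, f(x_2) = 0.255319, coefficient = 2
x_3 = 3.5000, f(x_3) = 0.222222, coefficient = 1

I ≈ (0.583333/2) × 1.696497 = 0.494812
Exact value: 0.492476
Error: 0.002335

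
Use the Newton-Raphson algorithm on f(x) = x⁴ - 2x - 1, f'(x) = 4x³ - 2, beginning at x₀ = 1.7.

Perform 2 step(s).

f(x) = x⁴ - 2x - 1
f'(x) = 4x³ - 2
x₀ = 1.7

Newton-Raphson formula: x_{n+1} = x_n - f(x_n)/f'(x_n)

Iteration 1:
  f(1.700000) = 3.952100
  f'(1.700000) = 17.652000
  x_1 = 1.700000 - 3.952100/17.652000 = 1.476110
Iteration 2:
  f(1.476110) = 0.795392
  f'(1.476110) = 10.865198
  x_2 = 1.476110 - 0.795392/10.865198 = 1.402905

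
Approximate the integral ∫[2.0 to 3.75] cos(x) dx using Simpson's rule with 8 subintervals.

f(x) = cos(x)
a = 2.0, b = 3.75, n = 8
h = (b - a)/n = 0.218750

Simpson's rule: (h/3)[f(x₀) + 4f(x₁) + 2f(x₂) + ... + f(xₙ)]

x_0 = 2.0000, f(x_0) = -0.416147, coefficient = 1
x_1 = 2.2188, f(x_1) = -0.603556, coefficient = 4
x_2 = 2.4375, f(x_2) = -0.762199, coefficient = 2
x_3 = 2.6562, f(x_3) = -0.884515, coefficient = 4
x_4 = 2.8750, f(x_4) = -0.964674, coefficient = 2
x_5 = 3.0938, f(x_5) = -0.998856, coefficient = 4
x_6 = 3.3125, f(x_6) = -0.985431, coefficient = 2
x_7 = 3.5312, f(x_7) = -0.925039, coefficient = 4
x_8 = 3.7500, f(x_8) = -0.820559, coefficient = 1

I ≈ (0.218750/3) × -20.309180 = -1.480878
Exact value: -1.480859
Error: 0.000019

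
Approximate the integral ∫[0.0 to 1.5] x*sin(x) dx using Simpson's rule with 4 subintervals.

f(x) = x*sin(x)
a = 0.0, b = 1.5, n = 4
h = (b - a)/n = 0.375000

Simpson's rule: (h/3)[f(x₀) + 4f(x₁) + 2f(x₂) + ... + f(xₙ)]

x_0 = 0.0000, f(x_0) = 0.000000, coefficient = 1
x_1 = 0.3750, f(x_1) = 0.137352, coefficient = 4
x_2 = 0.7500, f(x_2) = 0.511229, coefficient = 2
x_3 = 1.1250, f(x_3) = 1.015051, coefficient = 4
x_4 = 1.5000, f(x_4) = 1.496242, coefficient = 1

I ≈ (0.375000/3) × 7.128314 = 0.891039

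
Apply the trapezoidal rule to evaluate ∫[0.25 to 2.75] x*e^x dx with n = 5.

f(x) = x*e^x
a = 0.25, b = 2.75, n = 5
h = (b - a)/n = 0.500000

Trapezoidal rule: (h/2)[f(x₀) + 2f(x₁) + 2f(x₂) + ... + f(xₙ)]

x_0 = 0.2500, f(x_0) = 0.321006, coefficient = 1
x_1 = 0.7500, f(x_1) = 1.587750, coefficient = 2
x_2 = 1.2500, f(x_2) = 4.362929, coefficient = 2
x_3 = 1.7500, f(x_3) = 10.070555, coefficient = 2
x_4 = 2.2500, f(x_4) = 21.347406, coefficient = 2
x_5 = 2.7500, f(x_5) = 43.017238, coefficient = 1

I ≈ (0.500000/2) × 118.075522 = 29.518881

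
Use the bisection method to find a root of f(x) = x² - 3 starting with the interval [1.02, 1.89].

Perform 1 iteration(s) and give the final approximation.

f(x) = x² - 3
Initial interval: [1.02, 1.89]

Iteration 1:
  c_1 = (1.020000 + 1.890000)/2 = 1.455000
  f(c_1) = f(1.455000) = -0.882975
  f(a) × f(c) ≥ 0, new interval: [1.455000, 1.890000]

After 1 iteration(s), the approximation is c_1 = 1.455000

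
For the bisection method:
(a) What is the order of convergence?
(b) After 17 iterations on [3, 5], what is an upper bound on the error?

(a) Bisection has linear (order 1) convergence; the error is halved each step.

(b) Error bound = (b-a)/2^n = (5 - 3)/2^{17}
    = 2/2^{17}

(a) 1 (linear); (b) error ≤ 1.53e-05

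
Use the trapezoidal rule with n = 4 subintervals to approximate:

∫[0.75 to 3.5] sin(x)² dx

f(x) = sin(x)²
a = 0.75, b = 3.5, n = 4
h = (b - a)/n = 0.687500

Trapezoidal rule: (h/2)[f(x₀) + 2f(x₁) + 2f(x₂) + ... + f(xₙ)]

x_0 = 0.7500, f(x_0) = 0.464631, coefficient = 1
x_1 = 1.4375, f(x_1) = 0.982337, coefficient = 2
x_2 = 2.1250, f(x_2) = 0.723044, coefficient = 2
x_3 = 2.8125, f(x_3) = 0.104448, coefficient = 2
x_4 = 3.5000, f(x_4) = 0.123049, coefficient = 1

I ≈ (0.687500/2) × 4.207338 = 1.446273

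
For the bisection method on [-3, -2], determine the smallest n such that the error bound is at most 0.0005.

We need (b-a)/2^n ≤ 0.0005
(-2 - (-3))/2^n ≤ 0.0005
1/2^n ≤ 0.0005
2^n ≥ 2000
n ≥ log₂(2000) = 10.97
n ≥ 11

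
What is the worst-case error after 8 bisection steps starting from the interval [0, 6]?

Bisection error bound: |error| ≤ (b-a)/2^n
|error| ≤ (6 - 0)/2^8 = 6/2^8
|error| ≤ 0.0234375000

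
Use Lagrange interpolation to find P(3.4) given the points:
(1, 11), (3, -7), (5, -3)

Lagrange interpolation formula:
P(x) = Σ yᵢ × Lᵢ(x)
where Lᵢ(x) = Π_{j≠i} (x - xⱼ)/(xᵢ - xⱼ)

L_0(3.4) = (3.4 - 3)/(1 - 3) × (3.4 - 5)/(1 - 5) = -0.080000
L_1(3.4) = (3.4 - 1)/(3 - 1) × (3.4 - 5)/(3 - 5) = 0.960000
L_2(3.4) = (3.4 - 1)/(5 - 1) × (3.4 - 3)/(5 - 3) = 0.120000

P(3.4) = 11×L_0(3.4) + (-7)×L_1(3.4) + (-3)×L_2(3.4)
P(3.4) = -7.960000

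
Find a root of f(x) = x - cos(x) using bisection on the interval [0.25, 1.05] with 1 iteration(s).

f(x) = x - cos(x)
Initial interval: [0.25, 1.05]

Iteration 1:
  c_1 = (0.250000 + 1.050000)/2 = 0.650000
  f(c_1) = f(0.650000) = -0.146084
  f(a) × f(c) ≥ 0, new interval: [0.650000, 1.050000]

After 1 iteration(s), the approximation is c_1 = 0.650000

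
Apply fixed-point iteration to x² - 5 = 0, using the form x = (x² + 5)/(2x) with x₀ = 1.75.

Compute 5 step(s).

Equation: x² - 5 = 0
Fixed-point form: x = (x² + 5)/(2x)
x₀ = 1.75

x_1 = g(1.750000) = 2.303571
x_2 = g(2.303571) = 2.237057
x_3 = g(2.237057) = 2.236068
x_4 = g(2.236068) = 2.236068
x_5 = g(2.236068) = 2.236068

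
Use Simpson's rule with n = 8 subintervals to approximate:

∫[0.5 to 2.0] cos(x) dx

f(x) = cos(x)
a = 0.5, b = 2.0, n = 8
h = (b - a)/n = 0.187500

Simpson's rule: (h/3)[f(x₀) + 4f(x₁) + 2f(x₂) + ... + f(xₙ)]

x_0 = 0.5000, f(x_0) = 0.877583, coefficient = 1
x_1 = 0.6875, f(x_1) = 0.772835, coefficient = 4
x_2 = 0.8750, f(x_2) = 0.640997, coefficient = 2
x_3 = 1.0625, f(x_3) = 0.486690, coefficient = 4
x_4 = 1.2500, f(x_4) = 0.315322, coefficient = 2
x_5 = 1.4375, f(x_5) = 0.132902, coefficient = 4
x_6 = 1.6250, f(x_6) = -0.054177, coefficient = 2
x_7 = 1.8125, f(x_7) = -0.239357, coefficient = 4
x_8 = 2.0000, f(x_8) = -0.416147, coefficient = 1

I ≈ (0.187500/3) × 6.877998 = 0.429875
Exact value: 0.429872
Error: 0.000003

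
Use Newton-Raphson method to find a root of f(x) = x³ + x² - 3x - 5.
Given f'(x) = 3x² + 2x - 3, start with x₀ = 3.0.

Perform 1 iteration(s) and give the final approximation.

f(x) = x³ + x² - 3x - 5
f'(x) = 3x² + 2x - 3
x₀ = 3.0

Newton-Raphson formula: x_{n+1} = x_n - f(x_n)/f'(x_n)

Iteration 1:
  f(3.000000) = 22.000000
  f'(3.000000) = 30.000000
  x_1 = 3.000000 - 22.000000/30.000000 = 2.266667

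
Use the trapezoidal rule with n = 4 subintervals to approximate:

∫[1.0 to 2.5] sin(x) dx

f(x) = sin(x)
a = 1.0, b = 2.5, n = 4
h = (b - a)/n = 0.375000

Trapezoidal rule: (h/2)[f(x₀) + 2f(x₁) + 2f(x₂) + ... + f(xₙ)]

x_0 = 1.0000, f(x_0) = 0.841471, coefficient = 1
x_1 = 1.3750, f(x_1) = 0.980893, coefficient = 2
x_2 = 1.7500, f(x_2) = 0.983986, coefficient = 2
x_3 = 2.1250, f(x_3) = 0.850320, coefficient = 2
x_4 = 2.5000, f(x_4) = 0.598472, coefficient = 1

I ≈ (0.375000/2) × 7.070341 = 1.325689
Exact value: 1.341446
Error: 0.015757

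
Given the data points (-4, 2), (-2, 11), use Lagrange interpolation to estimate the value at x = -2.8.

Lagrange interpolation formula:
P(x) = Σ yᵢ × Lᵢ(x)
where Lᵢ(x) = Π_{j≠i} (x - xⱼ)/(xᵢ - xⱼ)

L_0(-2.8) = (-2.8 - (-2))/(-4 - (-2)) = 0.400000
L_1(-2.8) = (-2.8 - (-4))/(-2 - (-4)) = 0.600000

P(-2.8) = 2×L_0(-2.8) + 11×L_1(-2.8)
P(-2.8) = 7.400000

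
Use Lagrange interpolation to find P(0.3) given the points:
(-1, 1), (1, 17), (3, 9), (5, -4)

Lagrange interpolation formula:
P(x) = Σ yᵢ × Lᵢ(x)
where Lᵢ(x) = Π_{j≠i} (x - xⱼ)/(xᵢ - xⱼ)

L_0(0.3) = (0.3 - 1)/(-1 - 1) × (0.3 - 3)/(-1 - 3) × (0.3 - 5)/(-1 - 5) = 0.185062
L_1(0.3) = (0.3 - (-1))/(1 - (-1)) × (0.3 - 3)/(1 - 3) × (0.3 - 5)/(1 - 5) = 1.031063
L_2(0.3) = (0.3 - (-1))/(3 - (-1)) × (0.3 - 1)/(3 - 1) × (0.3 - 5)/(3 - 5) = -0.267313
L_3(0.3) = (0.3 - (-1))/(5 - (-1)) × (0.3 - 1)/(5 - 1) × (0.3 - 3)/(5 - 3) = 0.051188

P(0.3) = 1×L_0(0.3) + 17×L_1(0.3) + 9×L_2(0.3) + (-4)×L_3(0.3)
P(0.3) = 15.102563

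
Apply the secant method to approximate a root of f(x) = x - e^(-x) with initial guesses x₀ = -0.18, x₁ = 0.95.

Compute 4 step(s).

f(x) = x - e^(-x)
x₀ = -0.18, x₁ = 0.95

Secant formula: x_{n+1} = x_n - f(x_n)(x_n - x_{n-1})/(f(x_n) - f(x_{n-1}))

Iteration 1:
  f(-0.180000) = -1.377217
  f(0.950000) = 0.563259
  x_2 = 0.950000 - 0.563259×(0.950000 - (-0.180000))/(0.563259 - (-1.377217))
       = 0.621997
Iteration 2:
  f(0.950000) = 0.563259
  f(0.621997) = 0.085125
  x_3 = 0.621997 - 0.085125×(0.621997 - 0.950000)/(0.085125 - 0.563259)
       = 0.563600
Iteration 3:
  f(0.621997) = 0.085125
  f(0.563600) = -0.005556
  x_4 = 0.563600 - (-0.005556)×(0.563600 - 0.621997)/(-0.005556 - 0.085125)
       = 0.567178
Iteration 4:
  f(0.563600) = -0.005556
  f(0.567178) = 0.000055
  x_5 = 0.567178 - 0.000055×(0.567178 - 0.563600)/(0.000055 - (-0.005556))
       = 0.567143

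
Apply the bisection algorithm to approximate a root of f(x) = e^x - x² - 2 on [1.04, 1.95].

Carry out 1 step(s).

f(x) = e^x - x² - 2
Initial interval: [1.04, 1.95]

Iteration 1:
  c_1 = (1.040000 + 1.950000)/2 = 1.495000
  f(c_1) = f(1.495000) = 0.224312
  f(a) × f(c) < 0, new interval: [1.040000, 1.495000]

After 1 iteration(s), the approximation is c_1 = 1.495000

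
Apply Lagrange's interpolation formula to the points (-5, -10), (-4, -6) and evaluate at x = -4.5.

Lagrange interpolation formula:
P(x) = Σ yᵢ × Lᵢ(x)
where Lᵢ(x) = Π_{j≠i} (x - xⱼ)/(xᵢ - xⱼ)

L_0(-4.5) = (-4.5 - (-4))/(-5 - (-4)) = 0.500000
L_1(-4.5) = (-4.5 - (-5))/(-4 - (-5)) = 0.500000

P(-4.5) = (-10)×L_0(-4.5) + (-6)×L_1(-4.5)
P(-4.5) = -8.000000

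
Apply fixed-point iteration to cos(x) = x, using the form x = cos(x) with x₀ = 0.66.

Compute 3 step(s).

Equation: cos(x) = x
Fixed-point form: x = cos(x)
x₀ = 0.66

x_1 = g(0.660000) = 0.789992
x_2 = g(0.789992) = 0.703851
x_3 = g(0.703851) = 0.762356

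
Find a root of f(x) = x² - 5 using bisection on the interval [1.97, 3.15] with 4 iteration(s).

f(x) = x² - 5
Initial interval: [1.97, 3.15]

Iteration 1:
  c_1 = (1.970000 + 3.150000)/2 = 2.560000
  f(c_1) = f(2.560000) = 1.553600
  f(a) × f(c) < 0, new interval: [1.970000, 2.560000]
Iteration 2:
  c_2 = (1.970000 + 2.560000)/2 = 2.265000
  f(c_2) = f(2.265000) = 0.130225
  f(a) × f(c) < 0, new interval: [1.970000, 2.265000]
Iteration 3:
  c_3 = (1.970000 + 2.265000)/2 = 2.117500
  f(c_3) = f(2.117500) = -0.516194
  f(a) × f(c) ≥ 0, new interval: [2.117500, 2.265000]
Iteration 4:
  c_4 = (2.117500 + 2.265000)/2 = 2.191250
  f(c_4) = f(2.191250) = -0.198423
  f(a) × f(c) ≥ 0, new interval: [2.191250, 2.265000]

After 4 iteration(s), the approximation is c_4 = 2.191250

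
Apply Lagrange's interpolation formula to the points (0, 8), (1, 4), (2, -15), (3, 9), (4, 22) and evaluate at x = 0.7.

Lagrange interpolation formula:
P(x) = Σ yᵢ × Lᵢ(x)
where Lᵢ(x) = Π_{j≠i} (x - xⱼ)/(xᵢ - xⱼ)

L_0(0.7) = (0.7 - 1)/(0 - 1) × (0.7 - 2)/(0 - 2) × (0.7 - 3)/(0 - 3) × (0.7 - 4)/(0 - 4) = 0.123338
L_1(0.7) = (0.7 - 0)/(1 - 0) × (0.7 - 2)/(1 - 2) × (0.7 - 3)/(1 - 3) × (0.7 - 4)/(1 - 4) = 1.151150
L_2(0.7) = (0.7 - 0)/(2 - 0) × (0.7 - 1)/(2 - 1) × (0.7 - 3)/(2 - 3) × (0.7 - 4)/(2 - 4) = -0.398475
L_3(0.7) = (0.7 - 0)/(3 - 0) × (0.7 - 1)/(3 - 1) × (0.7 - 2)/(3 - 2) × (0.7 - 4)/(3 - 4) = 0.150150
L_4(0.7) = (0.7 - 0)/(4 - 0) × (0.7 - 1)/(4 - 1) × (0.7 - 2)/(4 - 2) × (0.7 - 3)/(4 - 3) = -0.026163

P(0.7) = 8×L_0(0.7) + 4×L_1(0.7) + (-15)×L_2(0.7) + 9×L_3(0.7) + 22×L_4(0.7)
P(0.7) = 12.344200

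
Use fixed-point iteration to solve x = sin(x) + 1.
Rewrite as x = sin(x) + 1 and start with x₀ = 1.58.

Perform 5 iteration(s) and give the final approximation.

Equation: x = sin(x) + 1
Fixed-point form: x = sin(x) + 1
x₀ = 1.58

x_1 = g(1.580000) = 1.999958
x_2 = g(1.999958) = 1.909315
x_3 = g(1.909315) = 1.943248
x_4 = g(1.943248) = 1.931438
x_5 = g(1.931438) = 1.935671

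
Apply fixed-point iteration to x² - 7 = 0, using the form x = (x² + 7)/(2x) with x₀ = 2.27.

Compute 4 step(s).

Equation: x² - 7 = 0
Fixed-point form: x = (x² + 7)/(2x)
x₀ = 2.27

x_1 = g(2.270000) = 2.676850
x_2 = g(2.676850) = 2.645932
x_3 = g(2.645932) = 2.645751
x_4 = g(2.645751) = 2.645751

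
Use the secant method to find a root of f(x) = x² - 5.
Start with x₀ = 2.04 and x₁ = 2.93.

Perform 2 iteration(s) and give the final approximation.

f(x) = x² - 5
x₀ = 2.04, x₁ = 2.93

Secant formula: x_{n+1} = x_n - f(x_n)(x_n - x_{n-1})/(f(x_n) - f(x_{n-1}))

Iteration 1:
  f(2.040000) = -0.838400
  f(2.930000) = 3.584900
  x_2 = 2.930000 - 3.584900×(2.930000 - 2.040000)/(3.584900 - (-0.838400))
       = 2.208692
Iteration 2:
  f(2.930000) = 3.584900
  f(2.208692) = -0.121679
  x_3 = 2.208692 - (-0.121679)×(2.208692 - 2.930000)/(-0.121679 - 3.584900)
       = 2.232371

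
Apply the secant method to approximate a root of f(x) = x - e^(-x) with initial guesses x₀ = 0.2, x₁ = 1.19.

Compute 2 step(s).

f(x) = x - e^(-x)
x₀ = 0.2, x₁ = 1.19

Secant formula: x_{n+1} = x_n - f(x_n)(x_n - x_{n-1})/(f(x_n) - f(x_{n-1}))

Iteration 1:
  f(0.200000) = -0.618731
  f(1.190000) = 0.885779
  x_2 = 1.190000 - 0.885779×(1.190000 - 0.200000)/(0.885779 - (-0.618731))
       = 0.607138
Iteration 2:
  f(1.190000) = 0.885779
  f(0.607138) = 0.062230
  x_3 = 0.607138 - 0.062230×(0.607138 - 1.190000)/(0.062230 - 0.885779)
       = 0.563095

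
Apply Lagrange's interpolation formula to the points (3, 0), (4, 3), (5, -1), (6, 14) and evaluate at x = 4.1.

Lagrange interpolation formula:
P(x) = Σ yᵢ × Lᵢ(x)
where Lᵢ(x) = Π_{j≠i} (x - xⱼ)/(xᵢ - xⱼ)

L_0(4.1) = (4.1 - 4)/(3 - 4) × (4.1 - 5)/(3 - 5) × (4.1 - 6)/(3 - 6) = -0.028500
L_1(4.1) = (4.1 - 3)/(4 - 3) × (4.1 - 5)/(4 - 5) × (4.1 - 6)/(4 - 6) = 0.940500
L_2(4.1) = (4.1 - 3)/(5 - 3) × (4.1 - 4)/(5 - 4) × (4.1 - 6)/(5 - 6) = 0.104500
L_3(4.1) = (4.1 - 3)/(6 - 3) × (4.1 - 4)/(6 - 4) × (4.1 - 5)/(6 - 5) = -0.016500

P(4.1) = 0×L_0(4.1) + 3×L_1(4.1) + (-1)×L_2(4.1) + 14×L_3(4.1)
P(4.1) = 2.486000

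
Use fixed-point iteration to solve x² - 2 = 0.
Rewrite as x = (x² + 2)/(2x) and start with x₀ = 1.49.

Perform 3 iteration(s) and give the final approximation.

Equation: x² - 2 = 0
Fixed-point form: x = (x² + 2)/(2x)
x₀ = 1.49

x_1 = g(1.490000) = 1.416141
x_2 = g(1.416141) = 1.414215
x_3 = g(1.414215) = 1.414214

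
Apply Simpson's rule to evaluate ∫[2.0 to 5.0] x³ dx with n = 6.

f(x) = x³
a = 2.0, b = 5.0, n = 6
h = (b - a)/n = 0.500000

Simpson's rule: (h/3)[f(x₀) + 4f(x₁) + 2f(x₂) + ... + f(xₙ)]

x_0 = 2.0000, f(x_0) = 8.000000, coefficient = 1
x_1 = 2.5000, f(x_1) = 15.625000, coefficient = 4
x_2 = 3.0000, f(x_2) = 27.000000, coefficient = 2
x_3 = 3.5000, f(x_3) = 42.875000, coefficient = 4
x_4 = 4.0000, f(x_4) = 64.000000, coefficient = 2
x_5 = 4.5000, f(x_5) = 91.125000, coefficient = 4
x_6 = 5.0000, f(x_6) = 125.000000, coefficient = 1

I ≈ (0.500000/3) × 913.500000 = 152.250000
Exact value: 152.250000
Error: 0.000000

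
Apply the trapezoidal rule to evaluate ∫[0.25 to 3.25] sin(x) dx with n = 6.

f(x) = sin(x)
a = 0.25, b = 3.25, n = 6
h = (b - a)/n = 0.500000

Trapezoidal rule: (h/2)[f(x₀) + 2f(x₁) + 2f(x₂) + ... + f(xₙ)]

x_0 = 0.2500, f(x_0) = 0.247404, coefficient = 1
x_1 = 0.7500, f(x_1) = 0.681639, coefficient = 2
x_2 = 1.2500, f(x_2) = 0.948985, coefficient = 2
x_3 = 1.7500, f(x_3) = 0.983986, coefficient = 2
x_4 = 2.2500, f(x_4) = 0.778073, coefficient = 2
x_5 = 2.7500, f(x_5) = 0.381661, coefficient = 2
x_6 = 3.2500, f(x_6) = -0.108195, coefficient = 1

I ≈ (0.500000/2) × 7.687896 = 1.921974
Exact value: 1.963042
Error: 0.041068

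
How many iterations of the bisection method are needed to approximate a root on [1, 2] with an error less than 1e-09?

We need (b-a)/2^n ≤ 1e-09
(2 - 1)/2^n ≤ 1e-09
1/2^n ≤ 1e-09
2^n ≥ 1000000000
n ≥ log₂(1000000000) = 29.90
n ≥ 30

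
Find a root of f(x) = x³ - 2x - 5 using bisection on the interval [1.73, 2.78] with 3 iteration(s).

f(x) = x³ - 2x - 5
Initial interval: [1.73, 2.78]

Iteration 1:
  c_1 = (1.730000 + 2.780000)/2 = 2.255000
  f(c_1) = f(2.255000) = 1.956731
  f(a) × f(c) < 0, new interval: [1.730000, 2.255000]
Iteration 2:
  c_2 = (1.730000 + 2.255000)/2 = 1.992500
  f(c_2) = f(1.992500) = -1.074663
  f(a) × f(c) ≥ 0, new interval: [1.992500, 2.255000]
Iteration 3:
  c_3 = (1.992500 + 2.255000)/2 = 2.123750
  f(c_3) = f(2.123750) = 0.331279
  f(a) × f(c) < 0, new interval: [1.992500, 2.123750]

After 3 iteration(s), the approximation is c_3 = 2.123750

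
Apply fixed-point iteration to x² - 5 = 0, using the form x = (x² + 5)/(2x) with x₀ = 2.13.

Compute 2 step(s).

Equation: x² - 5 = 0
Fixed-point form: x = (x² + 5)/(2x)
x₀ = 2.13

x_1 = g(2.130000) = 2.238709
x_2 = g(2.238709) = 2.236070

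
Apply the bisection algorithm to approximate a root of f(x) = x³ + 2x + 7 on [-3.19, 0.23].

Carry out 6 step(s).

f(x) = x³ + 2x + 7
Initial interval: [-3.19, 0.23]

Iteration 1:
  c_1 = (-3.190000 + 0.230000)/2 = -1.480000
  f(c_1) = f(-1.480000) = 0.798208
  f(a) × f(c) < 0, new interval: [-3.190000, -1.480000]
Iteration 2:
  c_2 = (-3.190000 + (-1.480000))/2 = -2.335000
  f(c_2) = f(-2.335000) = -10.400945
  f(a) × f(c) ≥ 0, new interval: [-2.335000, -1.480000]
Iteration 3:
  c_3 = (-2.335000 + (-1.480000))/2 = -1.907500
  f(c_3) = f(-1.907500) = -3.755546
  f(a) × f(c) ≥ 0, new interval: [-1.907500, -1.480000]
Iteration 4:
  c_4 = (-1.907500 + (-1.480000))/2 = -1.693750
  f(c_4) = f(-1.693750) = -1.246511
  f(a) × f(c) ≥ 0, new interval: [-1.693750, -1.480000]
Iteration 5:
  c_5 = (-1.693750 + (-1.480000))/2 = -1.586875
  f(c_5) = f(-1.586875) = -0.169775
  f(a) × f(c) ≥ 0, new interval: [-1.586875, -1.480000]
Iteration 6:
  c_6 = (-1.586875 + (-1.480000))/2 = -1.533438
  f(c_6) = f(-1.533438) = 0.327353
  f(a) × f(c) < 0, new interval: [-1.586875, -1.533438]

After 6 iteration(s), the approximation is c_6 = -1.533438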